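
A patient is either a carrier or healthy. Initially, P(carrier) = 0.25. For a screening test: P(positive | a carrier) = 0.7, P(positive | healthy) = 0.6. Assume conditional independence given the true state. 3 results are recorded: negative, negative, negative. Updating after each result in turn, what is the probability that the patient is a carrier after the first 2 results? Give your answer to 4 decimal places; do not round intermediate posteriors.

After 'negative': P(carrier) = 0.3·0.2500 / (0.3·0.2500 + 0.4·0.7500) ≈ 0.2000
After 'negative': P(carrier) = 0.3·0.2000 / (0.3·0.2000 + 0.4·0.8000) ≈ 0.1579

0.1579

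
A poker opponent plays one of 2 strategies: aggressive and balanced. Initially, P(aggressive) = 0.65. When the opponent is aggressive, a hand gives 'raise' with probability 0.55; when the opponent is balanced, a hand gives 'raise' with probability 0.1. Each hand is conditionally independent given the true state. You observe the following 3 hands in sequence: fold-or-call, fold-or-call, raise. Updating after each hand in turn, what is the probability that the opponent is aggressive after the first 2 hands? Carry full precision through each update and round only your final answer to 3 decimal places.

0.317

After 'fold-or-call': P(aggressive) = 0.45·0.6500 / (0.45·0.6500 + 0.9·0.3500) ≈ 0.4815
After 'fold-or-call': P(aggressive) = 0.45·0.4815 / (0.45·0.4815 + 0.9·0.5185) ≈ 0.3171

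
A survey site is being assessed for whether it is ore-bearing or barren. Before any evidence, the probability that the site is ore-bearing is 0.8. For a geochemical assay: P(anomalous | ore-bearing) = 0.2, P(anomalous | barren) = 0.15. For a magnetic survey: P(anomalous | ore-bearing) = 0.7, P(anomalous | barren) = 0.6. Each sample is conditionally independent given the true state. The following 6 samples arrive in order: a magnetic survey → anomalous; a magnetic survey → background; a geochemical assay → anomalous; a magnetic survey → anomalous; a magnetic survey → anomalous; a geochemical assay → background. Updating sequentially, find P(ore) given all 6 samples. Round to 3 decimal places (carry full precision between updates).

0.857

Apply Bayes' rule sequentially, carrying P(ore) forward.
After a magnetic survey='anomalous': P(ore) = 0.7·0.8000 / (0.7·0.8000 + 0.6·0.2000) ≈ 0.8235
After a magnetic survey='background': P(ore) = 0.3·0.8235 / (0.3·0.8235 + 0.4·0.1765) ≈ 0.7778
After a geochemical assay='anomalous': P(ore) = 0.2·0.7778 / (0.2·0.7778 + 0.15·0.2222) ≈ 0.8235
After a magnetic survey='anomalous': P(ore) = 0.7·0.8235 / (0.7·0.8235 + 0.6·0.1765) ≈ 0.8448
After a magnetic survey='anomalous': P(ore) = 0.7·0.8448 / (0.7·0.8448 + 0.6·0.1552) ≈ 0.8640
After a geochemical assay='background': P(ore) = 0.8·0.8640 / (0.8·0.8640 + 0.85·0.1360) ≈ 0.8567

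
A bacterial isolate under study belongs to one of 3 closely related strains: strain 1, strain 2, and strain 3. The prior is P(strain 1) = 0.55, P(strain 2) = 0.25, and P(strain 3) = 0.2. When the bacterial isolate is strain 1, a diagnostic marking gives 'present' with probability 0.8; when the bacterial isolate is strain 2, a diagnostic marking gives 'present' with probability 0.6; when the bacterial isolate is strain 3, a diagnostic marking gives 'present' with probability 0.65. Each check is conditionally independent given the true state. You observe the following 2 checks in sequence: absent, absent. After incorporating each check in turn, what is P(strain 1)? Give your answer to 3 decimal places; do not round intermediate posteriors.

Each posterior becomes the prior for the next update.
After 'absent': normaliser = 0.2·0.5500 + 0.4·0.2500 + 0.35·0.2000; P(strain 1) ≈ 0.3929, P(strain 2) ≈ 0.3571, P(strain 3) ≈ 0.2500
After 'absent': normaliser = 0.2·0.3929 + 0.4·0.3571 + 0.35·0.2500; P(strain 1) ≈ 0.2543, P(strain 2) ≈ 0.4624, P(strain 3) ≈ 0.2832

0.254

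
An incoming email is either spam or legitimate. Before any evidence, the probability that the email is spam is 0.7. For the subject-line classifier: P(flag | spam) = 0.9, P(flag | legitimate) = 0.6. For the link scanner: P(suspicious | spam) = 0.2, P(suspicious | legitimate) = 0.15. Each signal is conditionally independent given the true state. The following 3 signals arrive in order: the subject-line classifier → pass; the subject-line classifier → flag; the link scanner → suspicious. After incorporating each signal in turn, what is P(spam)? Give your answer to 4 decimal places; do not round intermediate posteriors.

Apply Bayes' rule sequentially, carrying P(spam) forward.
After the subject-line classifier='pass': P(spam) = 0.1·0.7000 / (0.1·0.7000 + 0.4·0.3000) ≈ 0.3684
After the subject-line classifier='flag': P(spam) = 0.9·0.3684 / (0.9·0.3684 + 0.6·0.6316) ≈ 0.4667
After the link scanner='suspicious': P(spam) = 0.2·0.4667 / (0.2·0.4667 + 0.15·0.5333) ≈ 0.5385

0.5385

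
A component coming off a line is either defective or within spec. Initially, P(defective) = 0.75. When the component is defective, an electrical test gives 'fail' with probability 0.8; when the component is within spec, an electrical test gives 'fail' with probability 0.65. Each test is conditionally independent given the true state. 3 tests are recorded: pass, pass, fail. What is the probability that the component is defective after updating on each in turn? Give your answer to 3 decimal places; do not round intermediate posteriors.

After 'pass': P(defective) = 0.2·0.7500 / (0.2·0.7500 + 0.35·0.2500) ≈ 0.6316
After 'pass': P(defective) = 0.2·0.6316 / (0.2·0.6316 + 0.35·0.3684) ≈ 0.4948
After 'fail': P(defective) = 0.8·0.4948 / (0.8·0.4948 + 0.65·0.5052) ≈ 0.5466

0.547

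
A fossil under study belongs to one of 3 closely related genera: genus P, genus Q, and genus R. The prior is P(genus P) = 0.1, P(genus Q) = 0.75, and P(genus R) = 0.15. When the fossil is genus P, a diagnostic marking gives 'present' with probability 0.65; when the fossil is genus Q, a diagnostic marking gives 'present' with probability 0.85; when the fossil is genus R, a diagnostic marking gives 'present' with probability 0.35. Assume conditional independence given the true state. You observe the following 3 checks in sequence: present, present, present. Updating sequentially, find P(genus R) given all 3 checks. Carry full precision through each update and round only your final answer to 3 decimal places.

0.013

Each posterior becomes the prior for the next update.
After 'present': normaliser = 0.65·0.1000 + 0.85·0.7500 + 0.35·0.1500; P(genus P) ≈ 0.0861, P(genus Q) ≈ 0.8444, P(genus R) ≈ 0.0695
After 'present': normaliser = 0.65·0.0861 + 0.85·0.8444 + 0.35·0.0695; P(genus P) ≈ 0.0701, P(genus Q) ≈ 0.8994, P(genus R) ≈ 0.0305
After 'present': normaliser = 0.65·0.0701 + 0.85·0.8994 + 0.35·0.0305; P(genus P) ≈ 0.0555, P(genus Q) ≈ 0.9315, P(genus R) ≈ 0.0130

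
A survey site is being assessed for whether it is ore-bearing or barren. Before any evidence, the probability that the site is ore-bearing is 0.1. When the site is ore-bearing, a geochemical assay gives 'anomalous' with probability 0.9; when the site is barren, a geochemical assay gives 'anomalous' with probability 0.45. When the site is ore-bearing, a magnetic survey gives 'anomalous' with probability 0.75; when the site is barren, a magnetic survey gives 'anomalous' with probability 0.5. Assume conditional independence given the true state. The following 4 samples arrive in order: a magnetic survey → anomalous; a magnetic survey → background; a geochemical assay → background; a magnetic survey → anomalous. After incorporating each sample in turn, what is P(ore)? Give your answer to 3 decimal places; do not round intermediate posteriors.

0.022

Each posterior becomes the prior for the next update.
After a magnetic survey='anomalous': P(ore) = 0.75·0.1000 / (0.75·0.1000 + 0.5·0.9000) ≈ 0.1429
After a magnetic survey='background': P(ore) = 0.25·0.1429 / (0.25·0.1429 + 0.5·0.8571) ≈ 0.0769
After a geochemical assay='background': P(ore) = 0.1·0.0769 / (0.1·0.0769 + 0.55·0.9231) ≈ 0.0149
After a magnetic survey='anomalous': P(ore) = 0.75·0.0149 / (0.75·0.0149 + 0.5·0.9851) ≈ 0.0222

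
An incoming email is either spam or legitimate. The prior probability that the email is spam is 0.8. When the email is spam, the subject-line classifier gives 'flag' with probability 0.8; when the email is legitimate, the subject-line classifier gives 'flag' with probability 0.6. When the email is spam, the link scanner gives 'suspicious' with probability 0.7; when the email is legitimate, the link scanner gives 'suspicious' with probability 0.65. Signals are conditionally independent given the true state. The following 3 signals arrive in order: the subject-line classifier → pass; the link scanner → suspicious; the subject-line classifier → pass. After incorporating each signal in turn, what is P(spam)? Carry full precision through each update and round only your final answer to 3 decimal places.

After the subject-line classifier='pass': P(spam) = 0.2·0.8000 / (0.2·0.8000 + 0.4·0.2000) ≈ 0.6667
After the link scanner='suspicious': P(spam) = 0.7·0.6667 / (0.7·0.6667 + 0.65·0.3333) ≈ 0.6829
After the subject-line classifier='pass': P(spam) = 0.2·0.6829 / (0.2·0.6829 + 0.4·0.3171) ≈ 0.5185

0.519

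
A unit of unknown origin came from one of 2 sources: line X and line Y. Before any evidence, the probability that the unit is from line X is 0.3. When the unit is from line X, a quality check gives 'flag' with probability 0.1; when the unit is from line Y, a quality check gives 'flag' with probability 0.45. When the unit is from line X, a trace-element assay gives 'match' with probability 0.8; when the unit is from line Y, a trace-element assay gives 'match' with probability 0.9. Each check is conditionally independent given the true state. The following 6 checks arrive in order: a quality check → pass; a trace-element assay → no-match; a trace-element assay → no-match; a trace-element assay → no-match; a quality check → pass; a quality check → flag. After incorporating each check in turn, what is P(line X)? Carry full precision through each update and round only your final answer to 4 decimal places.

Apply Bayes' rule sequentially, carrying P(line X) forward.
After a quality check='pass': P(line X) = 0.9·0.3000 / (0.9·0.3000 + 0.55·0.7000) ≈ 0.4122
After a trace-element assay='no-match': P(line X) = 0.2·0.4122 / (0.2·0.4122 + 0.1·0.5878) ≈ 0.5838
After a trace-element assay='no-match': P(line X) = 0.2·0.5838 / (0.2·0.5838 + 0.1·0.4162) ≈ 0.7372
After a trace-element assay='no-match': P(line X) = 0.2·0.7372 / (0.2·0.7372 + 0.1·0.2628) ≈ 0.8487
After a quality check='pass': P(line X) = 0.9·0.8487 / (0.9·0.8487 + 0.55·0.1513) ≈ 0.9018
After a quality check='flag': P(line X) = 0.1·0.9018 / (0.1·0.9018 + 0.45·0.0982) ≈ 0.6711

0.6711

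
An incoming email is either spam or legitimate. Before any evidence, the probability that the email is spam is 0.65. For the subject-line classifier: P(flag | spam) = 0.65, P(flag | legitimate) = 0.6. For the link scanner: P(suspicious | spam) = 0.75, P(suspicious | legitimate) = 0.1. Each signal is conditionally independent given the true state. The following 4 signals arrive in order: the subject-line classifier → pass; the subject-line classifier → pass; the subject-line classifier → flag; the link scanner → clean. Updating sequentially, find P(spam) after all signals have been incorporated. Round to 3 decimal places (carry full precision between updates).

After the subject-line classifier='pass': P(spam) = 0.35·0.6500 / (0.35·0.6500 + 0.4·0.3500) ≈ 0.6190
After the subject-line classifier='pass': P(spam) = 0.35·0.6190 / (0.35·0.6190 + 0.4·0.3810) ≈ 0.5871
After the subject-line classifier='flag': P(spam) = 0.65·0.5871 / (0.65·0.5871 + 0.6·0.4129) ≈ 0.6064
After the link scanner='clean': P(spam) = 0.25·0.6064 / (0.25·0.6064 + 0.9·0.3936) ≈ 0.2997

0.300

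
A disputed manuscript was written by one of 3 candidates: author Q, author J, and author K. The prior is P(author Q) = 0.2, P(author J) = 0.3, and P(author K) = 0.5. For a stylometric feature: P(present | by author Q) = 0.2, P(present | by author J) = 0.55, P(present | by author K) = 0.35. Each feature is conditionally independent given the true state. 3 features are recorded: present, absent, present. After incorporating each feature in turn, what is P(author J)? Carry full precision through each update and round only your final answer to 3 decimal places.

0.469

After 'present': normaliser = 0.2·0.2000 + 0.55·0.3000 + 0.35·0.5000; P(author Q) ≈ 0.1053, P(author J) ≈ 0.4342, P(author K) ≈ 0.4605
After 'absent': normaliser = 0.8·0.1053 + 0.45·0.4342 + 0.65·0.4605; P(author Q) ≈ 0.1455, P(author J) ≈ 0.3375, P(author K) ≈ 0.5170
After 'present': normaliser = 0.2·0.1455 + 0.55·0.3375 + 0.35·0.5170; P(author Q) ≈ 0.0735, P(author J) ≈ 0.4691, P(author K) ≈ 0.4574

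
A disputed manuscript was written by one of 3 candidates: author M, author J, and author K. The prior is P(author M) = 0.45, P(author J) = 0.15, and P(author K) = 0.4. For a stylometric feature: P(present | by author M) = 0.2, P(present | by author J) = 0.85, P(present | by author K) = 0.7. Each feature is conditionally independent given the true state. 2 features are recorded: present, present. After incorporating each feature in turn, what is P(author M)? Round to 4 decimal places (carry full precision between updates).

0.0558

Each posterior becomes the prior for the next update.
After 'present': normaliser = 0.2·0.4500 + 0.85·0.1500 + 0.7·0.4000; P(author M) ≈ 0.1809, P(author J) ≈ 0.2563, P(author K) ≈ 0.5628
After 'present': normaliser = 0.2·0.1809 + 0.85·0.2563 + 0.7·0.5628; P(author M) ≈ 0.0558, P(author J) ≈ 0.3362, P(author K) ≈ 0.6080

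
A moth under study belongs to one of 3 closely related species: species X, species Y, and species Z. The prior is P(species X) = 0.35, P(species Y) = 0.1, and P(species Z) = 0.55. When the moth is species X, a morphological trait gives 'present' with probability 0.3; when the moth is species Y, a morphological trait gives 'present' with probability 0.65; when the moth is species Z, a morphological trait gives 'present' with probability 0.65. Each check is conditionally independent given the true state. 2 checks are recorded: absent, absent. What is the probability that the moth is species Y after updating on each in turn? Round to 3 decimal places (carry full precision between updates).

0.049

After 'absent': normaliser = 0.7·0.3500 + 0.35·0.1000 + 0.35·0.5500; P(species X) ≈ 0.5185, P(species Y) ≈ 0.0741, P(species Z) ≈ 0.4074
After 'absent': normaliser = 0.7·0.5185 + 0.35·0.0741 + 0.35·0.4074; P(species X) ≈ 0.6829, P(species Y) ≈ 0.0488, P(species Z) ≈ 0.2683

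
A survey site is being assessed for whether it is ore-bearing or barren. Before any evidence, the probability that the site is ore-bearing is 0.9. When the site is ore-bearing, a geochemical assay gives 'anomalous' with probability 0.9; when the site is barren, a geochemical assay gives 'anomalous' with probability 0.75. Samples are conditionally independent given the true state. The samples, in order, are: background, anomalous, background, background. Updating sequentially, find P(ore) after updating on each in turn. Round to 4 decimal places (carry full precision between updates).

Apply Bayes' rule sequentially, carrying P(ore) forward.
After 'background': P(ore) = 0.1·0.9000 / (0.1·0.9000 + 0.25·0.1000) ≈ 0.7826
After 'anomalous': P(ore) = 0.9·0.7826 / (0.9·0.7826 + 0.75·0.2174) ≈ 0.8120
After 'background': P(ore) = 0.1·0.8120 / (0.1·0.8120 + 0.25·0.1880) ≈ 0.6334
After 'background': P(ore) = 0.1·0.6334 / (0.1·0.6334 + 0.25·0.3666) ≈ 0.4087

0.4087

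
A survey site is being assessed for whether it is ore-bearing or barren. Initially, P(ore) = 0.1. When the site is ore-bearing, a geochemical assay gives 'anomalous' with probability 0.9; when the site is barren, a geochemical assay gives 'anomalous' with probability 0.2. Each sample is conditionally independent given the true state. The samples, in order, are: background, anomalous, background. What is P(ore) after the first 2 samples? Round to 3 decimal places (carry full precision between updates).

0.059

Each posterior becomes the prior for the next update.
After 'background': P(ore) = 0.1·0.1000 / (0.1·0.1000 + 0.8·0.9000) ≈ 0.0137
After 'anomalous': P(ore) = 0.9·0.0137 / (0.9·0.0137 + 0.2·0.9863) ≈ 0.0588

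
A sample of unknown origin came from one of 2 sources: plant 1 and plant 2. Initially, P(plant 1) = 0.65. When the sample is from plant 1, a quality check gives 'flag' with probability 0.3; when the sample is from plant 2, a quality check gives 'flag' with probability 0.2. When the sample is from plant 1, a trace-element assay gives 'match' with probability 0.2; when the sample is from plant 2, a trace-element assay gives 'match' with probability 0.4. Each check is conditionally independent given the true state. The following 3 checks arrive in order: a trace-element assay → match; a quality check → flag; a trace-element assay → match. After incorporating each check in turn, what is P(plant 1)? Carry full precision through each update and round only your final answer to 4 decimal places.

Apply Bayes' rule sequentially, carrying P(plant 1) forward.
After a trace-element assay='match': P(plant 1) = 0.2·0.6500 / (0.2·0.6500 + 0.4·0.3500) ≈ 0.4815
After a quality check='flag': P(plant 1) = 0.3·0.4815 / (0.3·0.4815 + 0.2·0.5185) ≈ 0.5821
After a trace-element assay='match': P(plant 1) = 0.2·0.5821 / (0.2·0.5821 + 0.4·0.4179) ≈ 0.4105

0.4105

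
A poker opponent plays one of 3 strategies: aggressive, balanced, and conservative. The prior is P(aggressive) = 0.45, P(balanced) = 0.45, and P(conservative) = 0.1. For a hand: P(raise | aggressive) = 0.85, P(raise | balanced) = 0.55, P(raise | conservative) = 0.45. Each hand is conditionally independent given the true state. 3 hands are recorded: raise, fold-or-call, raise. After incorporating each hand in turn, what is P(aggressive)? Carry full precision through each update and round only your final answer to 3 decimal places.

0.403

Apply Bayes' rule sequentially, carrying P(aggressive) forward.
After 'raise': normaliser = 0.85·0.4500 + 0.55·0.4500 + 0.45·0.1000; P(aggressive) ≈ 0.5667, P(balanced) ≈ 0.3667, P(conservative) ≈ 0.0667
After 'fold-or-call': normaliser = 0.15·0.5667 + 0.45·0.3667 + 0.55·0.0667; P(aggressive) ≈ 0.2965, P(balanced) ≈ 0.5756, P(conservative) ≈ 0.1279
After 'raise': normaliser = 0.85·0.2965 + 0.55·0.5756 + 0.45·0.1279; P(aggressive) ≈ 0.4025, P(balanced) ≈ 0.5056, P(conservative) ≈ 0.0919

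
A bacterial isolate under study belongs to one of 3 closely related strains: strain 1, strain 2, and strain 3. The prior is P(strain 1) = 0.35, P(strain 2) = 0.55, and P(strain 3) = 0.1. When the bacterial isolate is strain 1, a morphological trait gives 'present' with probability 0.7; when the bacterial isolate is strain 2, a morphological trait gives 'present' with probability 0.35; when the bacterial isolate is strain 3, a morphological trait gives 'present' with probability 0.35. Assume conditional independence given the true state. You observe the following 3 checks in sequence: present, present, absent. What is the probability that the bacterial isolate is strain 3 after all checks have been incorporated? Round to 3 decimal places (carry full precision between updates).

After 'present': normaliser = 0.7·0.3500 + 0.35·0.5500 + 0.35·0.1000; P(strain 1) ≈ 0.5185, P(strain 2) ≈ 0.4074, P(strain 3) ≈ 0.0741
After 'present': normaliser = 0.7·0.5185 + 0.35·0.4074 + 0.35·0.0741; P(strain 1) ≈ 0.6829, P(strain 2) ≈ 0.2683, P(strain 3) ≈ 0.0488
After 'absent': normaliser = 0.3·0.6829 + 0.65·0.2683 + 0.65·0.0488; P(strain 1) ≈ 0.4985, P(strain 2) ≈ 0.4243, P(strain 3) ≈ 0.0772

0.077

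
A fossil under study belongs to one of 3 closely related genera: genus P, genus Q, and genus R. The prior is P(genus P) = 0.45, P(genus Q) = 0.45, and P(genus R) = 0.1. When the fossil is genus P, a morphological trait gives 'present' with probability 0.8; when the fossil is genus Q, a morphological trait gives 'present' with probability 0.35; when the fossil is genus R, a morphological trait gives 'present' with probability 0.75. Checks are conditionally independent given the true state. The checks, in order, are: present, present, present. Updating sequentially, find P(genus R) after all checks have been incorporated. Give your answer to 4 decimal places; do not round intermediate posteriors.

0.1445

After 'present': normaliser = 0.8·0.4500 + 0.35·0.4500 + 0.75·0.1000; P(genus P) ≈ 0.6076, P(genus Q) ≈ 0.2658, P(genus R) ≈ 0.1266
After 'present': normaliser = 0.8·0.6076 + 0.35·0.2658 + 0.75·0.1266; P(genus P) ≈ 0.7211, P(genus Q) ≈ 0.1380, P(genus R) ≈ 0.1408
After 'present': normaliser = 0.8·0.7211 + 0.35·0.1380 + 0.75·0.1408; P(genus P) ≈ 0.7894, P(genus Q) ≈ 0.0661, P(genus R) ≈ 0.1445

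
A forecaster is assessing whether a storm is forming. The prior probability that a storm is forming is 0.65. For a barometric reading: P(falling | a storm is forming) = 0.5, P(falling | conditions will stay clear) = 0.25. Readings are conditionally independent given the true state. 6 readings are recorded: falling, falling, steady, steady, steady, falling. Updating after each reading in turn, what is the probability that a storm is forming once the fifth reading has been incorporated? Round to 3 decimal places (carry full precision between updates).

After 'falling': P(storm) = 0.5·0.6500 / (0.5·0.6500 + 0.25·0.3500) ≈ 0.7879
After 'falling': P(storm) = 0.5·0.7879 / (0.5·0.7879 + 0.25·0.2121) ≈ 0.8814
After 'steady': P(storm) = 0.5·0.8814 / (0.5·0.8814 + 0.75·0.1186) ≈ 0.8320
After 'steady': P(storm) = 0.5·0.8320 / (0.5·0.8320 + 0.75·0.1680) ≈ 0.7675
After 'steady': P(storm) = 0.5·0.7675 / (0.5·0.7675 + 0.75·0.2325) ≈ 0.6876

0.688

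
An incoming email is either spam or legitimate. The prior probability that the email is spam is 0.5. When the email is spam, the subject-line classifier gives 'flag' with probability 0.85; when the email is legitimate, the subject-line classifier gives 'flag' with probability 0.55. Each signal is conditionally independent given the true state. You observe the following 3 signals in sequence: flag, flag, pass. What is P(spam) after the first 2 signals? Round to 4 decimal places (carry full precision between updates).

Each posterior becomes the prior for the next update.
After 'flag': P(spam) = 0.85·0.5000 / (0.85·0.5000 + 0.55·0.5000) ≈ 0.6071
After 'flag': P(spam) = 0.85·0.6071 / (0.85·0.6071 + 0.55·0.3929) ≈ 0.7049

0.7049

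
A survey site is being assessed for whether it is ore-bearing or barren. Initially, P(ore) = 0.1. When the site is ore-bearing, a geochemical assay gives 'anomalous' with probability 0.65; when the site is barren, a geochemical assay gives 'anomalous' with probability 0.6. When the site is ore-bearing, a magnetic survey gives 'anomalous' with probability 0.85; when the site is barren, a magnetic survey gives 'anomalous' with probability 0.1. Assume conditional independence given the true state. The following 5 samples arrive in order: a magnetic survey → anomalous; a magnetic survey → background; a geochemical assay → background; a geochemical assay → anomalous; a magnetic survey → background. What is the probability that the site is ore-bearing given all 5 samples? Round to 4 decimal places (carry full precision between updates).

After a magnetic survey='anomalous': P(ore) = 0.85·0.1000 / (0.85·0.1000 + 0.1·0.9000) ≈ 0.4857
After a magnetic survey='background': P(ore) = 0.15·0.4857 / (0.15·0.4857 + 0.9·0.5143) ≈ 0.1360
After a geochemical assay='background': P(ore) = 0.35·0.1360 / (0.35·0.1360 + 0.4·0.8640) ≈ 0.1211
After a geochemical assay='anomalous': P(ore) = 0.65·0.1211 / (0.65·0.1211 + 0.6·0.8789) ≈ 0.1298
After a magnetic survey='background': P(ore) = 0.15·0.1298 / (0.15·0.1298 + 0.9·0.8702) ≈ 0.0243

0.0243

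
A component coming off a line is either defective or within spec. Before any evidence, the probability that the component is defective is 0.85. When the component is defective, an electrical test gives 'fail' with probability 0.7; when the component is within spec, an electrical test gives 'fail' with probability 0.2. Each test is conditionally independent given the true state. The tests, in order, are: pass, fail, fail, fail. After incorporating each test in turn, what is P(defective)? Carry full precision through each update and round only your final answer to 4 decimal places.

0.9891

After 'pass': P(defective) = 0.3·0.8500 / (0.3·0.8500 + 0.8·0.1500) ≈ 0.6800
After 'fail': P(defective) = 0.7·0.6800 / (0.7·0.6800 + 0.2·0.3200) ≈ 0.8815
After 'fail': P(defective) = 0.7·0.8815 / (0.7·0.8815 + 0.2·0.1185) ≈ 0.9630
After 'fail': P(defective) = 0.7·0.9630 / (0.7·0.9630 + 0.2·0.0370) ≈ 0.9891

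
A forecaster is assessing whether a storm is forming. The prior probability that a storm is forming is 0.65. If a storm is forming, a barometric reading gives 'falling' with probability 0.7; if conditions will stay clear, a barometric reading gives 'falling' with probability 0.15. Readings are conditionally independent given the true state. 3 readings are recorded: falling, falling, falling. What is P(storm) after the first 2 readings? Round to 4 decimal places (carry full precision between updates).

After 'falling': P(storm) = 0.7·0.6500 / (0.7·0.6500 + 0.15·0.3500) ≈ 0.8966
After 'falling': P(storm) = 0.7·0.8966 / (0.7·0.8966 + 0.15·0.1034) ≈ 0.9759

0.9759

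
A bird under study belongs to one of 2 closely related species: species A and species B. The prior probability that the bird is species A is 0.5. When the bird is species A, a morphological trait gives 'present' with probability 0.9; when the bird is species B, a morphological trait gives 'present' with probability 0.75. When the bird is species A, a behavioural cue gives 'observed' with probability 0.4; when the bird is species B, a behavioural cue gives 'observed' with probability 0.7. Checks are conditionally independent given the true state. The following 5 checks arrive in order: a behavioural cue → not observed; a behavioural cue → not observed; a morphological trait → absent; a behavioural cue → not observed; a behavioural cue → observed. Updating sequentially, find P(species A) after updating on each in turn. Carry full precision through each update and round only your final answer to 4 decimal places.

0.6465

Apply Bayes' rule sequentially, carrying P(species A) forward.
After a behavioural cue='not observed': P(species A) = 0.6·0.5000 / (0.6·0.5000 + 0.3·0.5000) ≈ 0.6667
After a behavioural cue='not observed': P(species A) = 0.6·0.6667 / (0.6·0.6667 + 0.3·0.3333) ≈ 0.8000
After a morphological trait='absent': P(species A) = 0.1·0.8000 / (0.1·0.8000 + 0.25·0.2000) ≈ 0.6154
After a behavioural cue='not observed': P(species A) = 0.6·0.6154 / (0.6·0.6154 + 0.3·0.3846) ≈ 0.7619
After a behavioural cue='observed': P(species A) = 0.4·0.7619 / (0.4·0.7619 + 0.7·0.2381) ≈ 0.6465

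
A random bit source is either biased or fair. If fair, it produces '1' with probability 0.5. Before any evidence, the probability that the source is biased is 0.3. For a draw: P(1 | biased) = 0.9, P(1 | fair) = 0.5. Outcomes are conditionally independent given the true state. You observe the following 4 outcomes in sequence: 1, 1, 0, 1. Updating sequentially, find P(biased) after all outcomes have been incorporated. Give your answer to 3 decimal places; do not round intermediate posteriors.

Each posterior becomes the prior for the next update.
After '1': P(biased) = 0.9·0.3000 / (0.9·0.3000 + 0.5·0.7000) ≈ 0.4355
After '1': P(biased) = 0.9·0.4355 / (0.9·0.4355 + 0.5·0.5645) ≈ 0.5813
After '0': P(biased) = 0.1·0.5813 / (0.1·0.5813 + 0.5·0.4187) ≈ 0.2174
After '1': P(biased) = 0.9·0.2174 / (0.9·0.2174 + 0.5·0.7826) ≈ 0.3333

0.333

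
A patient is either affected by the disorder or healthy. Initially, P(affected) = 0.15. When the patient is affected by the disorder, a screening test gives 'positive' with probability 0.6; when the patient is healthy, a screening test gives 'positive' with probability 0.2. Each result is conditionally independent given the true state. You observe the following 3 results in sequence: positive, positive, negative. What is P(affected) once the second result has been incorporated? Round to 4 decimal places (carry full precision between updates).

0.6136

After 'positive': P(affected) = 0.6·0.1500 / (0.6·0.1500 + 0.2·0.8500) ≈ 0.3462
After 'positive': P(affected) = 0.6·0.3462 / (0.6·0.3462 + 0.2·0.6538) ≈ 0.6136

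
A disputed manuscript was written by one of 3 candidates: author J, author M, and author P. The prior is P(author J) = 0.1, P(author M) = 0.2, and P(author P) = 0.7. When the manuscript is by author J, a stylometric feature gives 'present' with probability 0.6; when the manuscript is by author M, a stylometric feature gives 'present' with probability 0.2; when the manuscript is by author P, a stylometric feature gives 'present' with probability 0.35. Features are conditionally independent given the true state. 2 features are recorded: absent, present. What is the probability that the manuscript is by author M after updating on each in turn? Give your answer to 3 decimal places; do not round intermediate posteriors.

Each posterior becomes the prior for the next update.
After 'absent': normaliser = 0.4·0.1000 + 0.8·0.2000 + 0.65·0.7000; P(author J) ≈ 0.0611, P(author M) ≈ 0.2443, P(author P) ≈ 0.6947
After 'present': normaliser = 0.6·0.0611 + 0.2·0.2443 + 0.35·0.6947; P(author J) ≈ 0.1115, P(author M) ≈ 0.1487, P(author P) ≈ 0.7398

0.149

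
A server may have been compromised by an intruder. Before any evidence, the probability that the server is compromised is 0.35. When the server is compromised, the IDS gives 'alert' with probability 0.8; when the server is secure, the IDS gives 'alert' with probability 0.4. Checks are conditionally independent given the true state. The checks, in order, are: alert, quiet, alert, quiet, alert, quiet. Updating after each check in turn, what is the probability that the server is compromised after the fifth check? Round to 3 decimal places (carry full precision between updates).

0.324

After 'alert': P(compromised) = 0.8·0.3500 / (0.8·0.3500 + 0.4·0.6500) ≈ 0.5185
After 'quiet': P(compromised) = 0.2·0.5185 / (0.2·0.5185 + 0.6·0.4815) ≈ 0.2642
After 'alert': P(compromised) = 0.8·0.2642 / (0.8·0.2642 + 0.4·0.7358) ≈ 0.4179
After 'quiet': P(compromised) = 0.2·0.4179 / (0.2·0.4179 + 0.6·0.5821) ≈ 0.1931
After 'alert': P(compromised) = 0.8·0.1931 / (0.8·0.1931 + 0.4·0.8069) ≈ 0.3237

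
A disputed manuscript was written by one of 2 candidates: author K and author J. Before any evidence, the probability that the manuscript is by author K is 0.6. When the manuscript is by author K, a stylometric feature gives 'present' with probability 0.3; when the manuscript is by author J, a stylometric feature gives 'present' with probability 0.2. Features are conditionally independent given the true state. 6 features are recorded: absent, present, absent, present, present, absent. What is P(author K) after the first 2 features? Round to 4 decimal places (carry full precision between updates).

0.6632

After 'absent': P(author K) = 0.7·0.6000 / (0.7·0.6000 + 0.8·0.4000) ≈ 0.5676
After 'present': P(author K) = 0.3·0.5676 / (0.3·0.5676 + 0.2·0.4324) ≈ 0.6632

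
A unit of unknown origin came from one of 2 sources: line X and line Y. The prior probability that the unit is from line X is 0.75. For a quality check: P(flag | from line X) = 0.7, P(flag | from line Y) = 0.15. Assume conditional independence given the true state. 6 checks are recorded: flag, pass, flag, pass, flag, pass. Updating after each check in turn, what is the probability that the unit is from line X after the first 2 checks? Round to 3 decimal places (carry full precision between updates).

0.832

Each posterior becomes the prior for the next update.
After 'flag': P(line X) = 0.7·0.7500 / (0.7·0.7500 + 0.15·0.2500) ≈ 0.9333
After 'pass': P(line X) = 0.3·0.9333 / (0.3·0.9333 + 0.85·0.0667) ≈ 0.8317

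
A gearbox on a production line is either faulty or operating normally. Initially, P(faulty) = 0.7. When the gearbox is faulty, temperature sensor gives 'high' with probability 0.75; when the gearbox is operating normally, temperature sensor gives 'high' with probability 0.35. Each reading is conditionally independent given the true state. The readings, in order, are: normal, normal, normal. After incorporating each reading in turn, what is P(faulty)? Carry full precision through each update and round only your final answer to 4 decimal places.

Apply Bayes' rule sequentially, carrying P(faulty) forward.
After 'normal': P(faulty) = 0.25·0.7000 / (0.25·0.7000 + 0.65·0.3000) ≈ 0.4730
After 'normal': P(faulty) = 0.25·0.4730 / (0.25·0.4730 + 0.65·0.5270) ≈ 0.2566
After 'normal': P(faulty) = 0.25·0.2566 / (0.25·0.2566 + 0.65·0.7434) ≈ 0.1172

0.1172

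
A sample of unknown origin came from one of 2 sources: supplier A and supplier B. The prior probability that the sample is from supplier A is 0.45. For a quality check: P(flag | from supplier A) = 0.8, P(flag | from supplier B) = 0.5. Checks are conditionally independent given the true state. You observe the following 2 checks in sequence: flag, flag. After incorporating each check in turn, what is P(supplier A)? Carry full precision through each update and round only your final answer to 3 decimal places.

After 'flag': P(supplier A) = 0.8·0.4500 / (0.8·0.4500 + 0.5·0.5500) ≈ 0.5669
After 'flag': P(supplier A) = 0.8·0.5669 / (0.8·0.5669 + 0.5·0.4331) ≈ 0.6769

0.677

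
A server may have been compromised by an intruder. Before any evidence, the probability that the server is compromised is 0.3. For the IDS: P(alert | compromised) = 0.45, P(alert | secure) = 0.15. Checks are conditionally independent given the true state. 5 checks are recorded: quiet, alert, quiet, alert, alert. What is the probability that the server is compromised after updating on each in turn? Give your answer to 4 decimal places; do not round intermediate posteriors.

0.8289

Apply Bayes' rule sequentially, carrying P(compromised) forward.
After 'quiet': P(compromised) = 0.55·0.3000 / (0.55·0.3000 + 0.85·0.7000) ≈ 0.2171
After 'alert': P(compromised) = 0.45·0.2171 / (0.45·0.2171 + 0.15·0.7829) ≈ 0.4541
After 'quiet': P(compromised) = 0.55·0.4541 / (0.55·0.4541 + 0.85·0.5459) ≈ 0.3499
After 'alert': P(compromised) = 0.45·0.3499 / (0.45·0.3499 + 0.15·0.6501) ≈ 0.6176
After 'alert': P(compromised) = 0.45·0.6176 / (0.45·0.6176 + 0.15·0.3824) ≈ 0.8289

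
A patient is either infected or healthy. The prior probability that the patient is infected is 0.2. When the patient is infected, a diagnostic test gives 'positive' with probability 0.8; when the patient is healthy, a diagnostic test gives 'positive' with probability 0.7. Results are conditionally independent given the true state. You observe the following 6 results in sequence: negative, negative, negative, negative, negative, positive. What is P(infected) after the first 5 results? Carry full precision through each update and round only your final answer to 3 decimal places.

After 'negative': P(infected) = 0.2·0.2000 / (0.2·0.2000 + 0.3·0.8000) ≈ 0.1429
After 'negative': P(infected) = 0.2·0.1429 / (0.2·0.1429 + 0.3·0.8571) ≈ 0.1000
After 'negative': P(infected) = 0.2·0.1000 / (0.2·0.1000 + 0.3·0.9000) ≈ 0.0690
After 'negative': P(infected) = 0.2·0.0690 / (0.2·0.0690 + 0.3·0.9310) ≈ 0.0471
After 'negative': P(infected) = 0.2·0.0471 / (0.2·0.0471 + 0.3·0.9529) ≈ 0.0319

0.032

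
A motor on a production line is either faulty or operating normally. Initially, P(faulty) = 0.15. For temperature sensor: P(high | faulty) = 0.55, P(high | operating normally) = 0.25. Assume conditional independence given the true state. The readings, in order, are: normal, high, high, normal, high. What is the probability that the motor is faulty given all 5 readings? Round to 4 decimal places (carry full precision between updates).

0.4035

After 'normal': P(faulty) = 0.45·0.1500 / (0.45·0.1500 + 0.75·0.8500) ≈ 0.0957
After 'high': P(faulty) = 0.55·0.0957 / (0.55·0.0957 + 0.25·0.9043) ≈ 0.1889
After 'high': P(faulty) = 0.55·0.1889 / (0.55·0.1889 + 0.25·0.8111) ≈ 0.3388
After 'normal': P(faulty) = 0.45·0.3388 / (0.45·0.3388 + 0.75·0.6612) ≈ 0.2352
After 'high': P(faulty) = 0.55·0.2352 / (0.55·0.2352 + 0.25·0.7648) ≈ 0.4035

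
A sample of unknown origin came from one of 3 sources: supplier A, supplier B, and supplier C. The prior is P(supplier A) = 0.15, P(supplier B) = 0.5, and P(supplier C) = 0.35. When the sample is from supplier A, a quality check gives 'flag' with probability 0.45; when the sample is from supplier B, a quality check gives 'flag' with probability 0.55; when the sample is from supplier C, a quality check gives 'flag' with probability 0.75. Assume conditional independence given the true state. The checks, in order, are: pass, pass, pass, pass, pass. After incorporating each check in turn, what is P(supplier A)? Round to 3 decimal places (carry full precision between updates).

0.441

After 'pass': normaliser = 0.55·0.1500 + 0.45·0.5000 + 0.25·0.3500; P(supplier A) ≈ 0.2089, P(supplier B) ≈ 0.5696, P(supplier C) ≈ 0.2215
After 'pass': normaliser = 0.55·0.2089 + 0.45·0.5696 + 0.25·0.2215; P(supplier A) ≈ 0.2693, P(supplier B) ≈ 0.6009, P(supplier C) ≈ 0.1298
After 'pass': normaliser = 0.55·0.2693 + 0.45·0.6009 + 0.25·0.1298; P(supplier A) ≈ 0.3284, P(supplier B) ≈ 0.5996, P(supplier C) ≈ 0.0720
After 'pass': normaliser = 0.55·0.3284 + 0.45·0.5996 + 0.25·0.0720; P(supplier A) ≈ 0.3856, P(supplier B) ≈ 0.5760, P(supplier C) ≈ 0.0384
After 'pass': normaliser = 0.55·0.3856 + 0.45·0.5760 + 0.25·0.0384; P(supplier A) ≈ 0.4410, P(supplier B) ≈ 0.5390, P(supplier C) ≈ 0.0200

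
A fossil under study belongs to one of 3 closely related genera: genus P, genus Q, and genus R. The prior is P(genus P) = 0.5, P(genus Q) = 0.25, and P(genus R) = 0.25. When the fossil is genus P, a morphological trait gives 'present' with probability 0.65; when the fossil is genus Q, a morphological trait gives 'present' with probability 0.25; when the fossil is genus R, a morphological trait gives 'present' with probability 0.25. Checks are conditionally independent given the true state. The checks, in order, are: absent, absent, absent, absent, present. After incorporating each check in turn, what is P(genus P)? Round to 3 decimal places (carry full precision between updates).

0.110

After 'absent': normaliser = 0.35·0.5000 + 0.75·0.2500 + 0.75·0.2500; P(genus P) ≈ 0.3182, P(genus Q) ≈ 0.3409, P(genus R) ≈ 0.3409
After 'absent': normaliser = 0.35·0.3182 + 0.75·0.3409 + 0.75·0.3409; P(genus P) ≈ 0.1788, P(genus Q) ≈ 0.4106, P(genus R) ≈ 0.4106
After 'absent': normaliser = 0.35·0.1788 + 0.75·0.4106 + 0.75·0.4106; P(genus P) ≈ 0.0923, P(genus Q) ≈ 0.4539, P(genus R) ≈ 0.4539
After 'absent': normaliser = 0.35·0.0923 + 0.75·0.4539 + 0.75·0.4539; P(genus P) ≈ 0.0453, P(genus Q) ≈ 0.4774, P(genus R) ≈ 0.4774
After 'present': normaliser = 0.65·0.0453 + 0.25·0.4774 + 0.25·0.4774; P(genus P) ≈ 0.1098, P(genus Q) ≈ 0.4451, P(genus R) ≈ 0.4451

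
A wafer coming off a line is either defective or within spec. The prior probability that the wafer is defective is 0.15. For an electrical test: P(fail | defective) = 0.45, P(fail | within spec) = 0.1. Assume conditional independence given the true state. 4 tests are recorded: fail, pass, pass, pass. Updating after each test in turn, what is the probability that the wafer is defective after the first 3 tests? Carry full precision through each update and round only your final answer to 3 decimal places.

Each posterior becomes the prior for the next update.
After 'fail': P(defective) = 0.45·0.1500 / (0.45·0.1500 + 0.1·0.8500) ≈ 0.4426
After 'pass': P(defective) = 0.55·0.4426 / (0.55·0.4426 + 0.9·0.5574) ≈ 0.3267
After 'pass': P(defective) = 0.55·0.3267 / (0.55·0.3267 + 0.9·0.6733) ≈ 0.2287

0.229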